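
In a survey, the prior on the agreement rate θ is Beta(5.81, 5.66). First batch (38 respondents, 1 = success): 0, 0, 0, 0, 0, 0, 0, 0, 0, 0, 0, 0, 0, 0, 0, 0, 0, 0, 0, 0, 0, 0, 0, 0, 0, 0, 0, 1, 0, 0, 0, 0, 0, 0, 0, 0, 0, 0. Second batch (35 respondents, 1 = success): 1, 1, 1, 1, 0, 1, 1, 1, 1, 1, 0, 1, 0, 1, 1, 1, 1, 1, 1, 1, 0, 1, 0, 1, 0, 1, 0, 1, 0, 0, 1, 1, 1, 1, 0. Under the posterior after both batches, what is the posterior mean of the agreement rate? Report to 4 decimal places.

0.3766

The Beta prior is conjugate to a Binomial/Bernoulli likelihood; the update adds successes to α and failures to β.
After batch 1: Beta(5.81+1, 5.66+37) = Beta(6.81, 42.66).
After batch 2: Beta(6.81+25, 42.66+10) = Beta(31.81, 52.66).
Posterior mean = α/(α+β) = 31.81/84.47 = 0.3766.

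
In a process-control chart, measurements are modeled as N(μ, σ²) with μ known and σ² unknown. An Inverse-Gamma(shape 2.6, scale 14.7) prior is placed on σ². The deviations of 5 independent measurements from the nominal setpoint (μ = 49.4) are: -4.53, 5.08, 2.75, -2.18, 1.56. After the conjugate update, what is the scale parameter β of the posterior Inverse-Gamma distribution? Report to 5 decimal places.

With known mean μ and an Inverse-Gamma(α, β) prior on σ², the Normal likelihood is conjugate: posterior is Inv-Gamma(α + n/2, β + Σ(xᵢ−μ)²/2).
Σ(xᵢ−μ)² = (-4.53)² + (5.08)² + (2.75)² + (-2.18)² + (1.56)² = 61.0758.
Posterior: Inv-Gamma(2.6 + 5/2, 14.7 + 61.0758/2) = Inv-Gamma(5.10, 45.23790).
Posterior β = 45.23790.

45.23790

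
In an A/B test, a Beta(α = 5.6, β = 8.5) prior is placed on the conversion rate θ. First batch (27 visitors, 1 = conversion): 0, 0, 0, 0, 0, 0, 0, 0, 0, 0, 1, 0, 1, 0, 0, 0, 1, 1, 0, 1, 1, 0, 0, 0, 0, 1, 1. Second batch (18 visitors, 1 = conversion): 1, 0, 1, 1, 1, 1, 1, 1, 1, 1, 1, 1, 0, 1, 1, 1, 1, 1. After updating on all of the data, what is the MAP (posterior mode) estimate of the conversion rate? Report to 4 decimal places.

0.5009

The Beta prior is conjugate to a Binomial/Bernoulli likelihood; the update adds successes to α and failures to β.
After batch 1: Beta(5.6+8, 8.5+19) = Beta(13.6, 27.5).
After batch 2: Beta(13.6+16, 27.5+2) = Beta(29.6, 29.5).
Mode of Beta(a,b) for a,b>1 is (a−1)/(a+b−2) = 28.6/57.1 = 0.5009.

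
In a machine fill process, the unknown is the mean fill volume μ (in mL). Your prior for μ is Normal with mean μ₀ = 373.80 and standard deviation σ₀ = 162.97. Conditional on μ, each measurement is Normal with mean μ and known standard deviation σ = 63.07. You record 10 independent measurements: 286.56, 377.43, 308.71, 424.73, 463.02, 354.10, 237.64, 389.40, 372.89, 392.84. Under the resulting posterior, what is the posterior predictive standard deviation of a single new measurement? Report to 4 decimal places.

66.1040

For Normal data with known variance σ², a Normal(μ₀, σ₀²) prior on μ is conjugate. Posterior precision = 1/σ₀² + n/σ²; posterior mean is the precision-weighted average of μ₀ and x̄.
σ₀² = 162.97² = 26559.2209, σ² = 63.07² = 3977.8249; σ² + n·σ₀² = 3977.8249 + 10·26559.2209 = 269570.0339.
Posterior precision = 1/σ₀² + n/σ² = 1/26559.2209 + 10/3977.8249 = (σ² + n·σ₀²)/(σ₀²σ²) = 269570.0339/(26559.2209·3977.8249); posterior variance σₙ² = σ₀²σ²/(σ² + n·σ₀²) = 26559.2209·3977.8249/269570.0339 = 391.912739.
Predictive variance for one new observation = σₙ² + σ² = 26559.2209·3977.8249/269570.0339 + 3977.8249 = σ²·(σ₀² + 269570.0339)/269570.0339 = 3977.8249·296129.2548/269570.0339 = 4369.737639; SD = √(3977.8249·296129.2548/269570.0339) = 66.1040.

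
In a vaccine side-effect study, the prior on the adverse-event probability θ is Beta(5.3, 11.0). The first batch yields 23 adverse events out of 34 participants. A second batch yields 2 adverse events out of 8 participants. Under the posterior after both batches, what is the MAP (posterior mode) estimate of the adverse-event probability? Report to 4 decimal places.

The Beta prior is conjugate to a Binomial/Bernoulli likelihood; the update adds successes to α and failures to β.
After batch 1: Beta(5.3+23, 11.0+11) = Beta(28.3, 22.0).
After batch 2: Beta(28.3+2, 22.0+6) = Beta(30.3, 28.0).
Mode of Beta(a,b) for a,b>1 is (a−1)/(a+b−2) = 29.3/56.3 = 0.5204.

0.5204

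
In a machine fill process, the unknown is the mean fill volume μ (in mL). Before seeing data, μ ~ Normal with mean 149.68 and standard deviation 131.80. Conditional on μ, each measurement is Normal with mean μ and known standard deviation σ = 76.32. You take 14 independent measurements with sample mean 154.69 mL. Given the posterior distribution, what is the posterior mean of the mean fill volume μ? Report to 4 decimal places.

154.5728

For Normal data with known variance σ², a Normal(μ₀, σ₀²) prior on μ is conjugate. Posterior precision = 1/σ₀² + n/σ²; posterior mean is the precision-weighted average of μ₀ and x̄.
n·x̄ = 14·154.69 = 2165.66.
σ₀² = 131.80² = 17371.24, σ² = 76.32² = 5824.7424; σ² + n·σ₀² = 5824.7424 + 14·17371.24 = 249022.1024.
Posterior mean = (μ₀/σ₀² + n·x̄/σ²)/(1/σ₀² + n/σ²) = (σ²·μ₀ + σ₀²·n·x̄)/(σ² + n·σ₀²) = (5824.7424·149.68 + 17371.24·2165.66)/249022.1024 = 38492047.060832/249022.1024 = 154.5728.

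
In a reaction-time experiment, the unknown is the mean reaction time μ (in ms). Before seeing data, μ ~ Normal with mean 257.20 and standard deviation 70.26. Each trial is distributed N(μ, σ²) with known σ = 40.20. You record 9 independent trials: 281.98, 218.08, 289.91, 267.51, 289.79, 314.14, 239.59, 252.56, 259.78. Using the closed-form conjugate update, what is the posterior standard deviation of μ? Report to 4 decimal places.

13.1627

For Normal data with known variance σ², a Normal(μ₀, σ₀²) prior on μ is conjugate. Posterior precision = 1/σ₀² + n/σ²; posterior mean is the precision-weighted average of μ₀ and x̄.
σ₀² = 70.26² = 4936.4676, σ² = 40.20² = 1616.04; σ² + n·σ₀² = 1616.04 + 9·4936.4676 = 46044.2484.
Posterior precision = 1/σ₀² + n/σ² = 1/4936.4676 + 9/1616.04 = (σ² + n·σ₀²)/(σ₀²σ²) = 46044.2484/(4936.4676·1616.04); posterior variance σₙ² = σ₀²σ²/(σ² + n·σ₀²) = 4936.4676·1616.04/46044.2484 = 173.257885.
Posterior SD = √σₙ² = √(4936.4676·1616.04/46044.2484) = 13.1627.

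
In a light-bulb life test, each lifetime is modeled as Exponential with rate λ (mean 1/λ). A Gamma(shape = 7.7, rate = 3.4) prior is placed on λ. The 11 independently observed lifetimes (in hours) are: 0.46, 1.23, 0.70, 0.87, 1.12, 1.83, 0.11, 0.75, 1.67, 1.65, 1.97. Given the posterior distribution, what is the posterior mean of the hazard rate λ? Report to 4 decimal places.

1.1865

With a Gamma(shape α, rate β) prior on the exponential rate λ, the posterior after n observations with total T = Σxᵢ is Gamma(α+n, β+T).
Sum of observations T = 12.36 hours; n = 11.
Posterior: Gamma(7.7+11, 3.4+12.36) = Gamma(18.7, 15.76).
Posterior mean of λ = α/β = 18.7/15.76 = 1.1865.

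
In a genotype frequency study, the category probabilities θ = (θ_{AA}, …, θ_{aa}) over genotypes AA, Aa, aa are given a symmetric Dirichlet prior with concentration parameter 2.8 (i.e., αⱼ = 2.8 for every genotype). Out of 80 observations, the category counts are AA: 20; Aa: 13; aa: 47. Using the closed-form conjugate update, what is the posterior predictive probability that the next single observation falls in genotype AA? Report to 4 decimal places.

The Dirichlet prior is conjugate to the Multinomial likelihood: each posterior αⱼ = prior αⱼ + observed count nⱼ.
Posterior concentration: (22.8, 15.8, 49.8), total = 88.4.
P(next = AA | data) = α_{AA}/Σα = 0.2579.

0.2579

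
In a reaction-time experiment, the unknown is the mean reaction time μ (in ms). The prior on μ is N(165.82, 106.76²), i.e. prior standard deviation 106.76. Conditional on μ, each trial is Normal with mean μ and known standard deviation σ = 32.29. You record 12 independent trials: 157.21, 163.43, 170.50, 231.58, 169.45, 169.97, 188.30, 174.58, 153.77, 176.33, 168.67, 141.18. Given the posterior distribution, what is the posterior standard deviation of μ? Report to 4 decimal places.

9.2860

For Normal data with known variance σ², a Normal(μ₀, σ₀²) prior on μ is conjugate. Posterior precision = 1/σ₀² + n/σ²; posterior mean is the precision-weighted average of μ₀ and x̄.
σ₀² = 106.76² = 11397.6976, σ² = 32.29² = 1042.6441; σ² + n·σ₀² = 1042.6441 + 12·11397.6976 = 137815.0153.
Posterior precision = 1/σ₀² + n/σ² = 1/11397.6976 + 12/1042.6441 = (σ² + n·σ₀²)/(σ₀²σ²) = 137815.0153/(11397.6976·1042.6441); posterior variance σₙ² = σ₀²σ²/(σ² + n·σ₀²) = 11397.6976·1042.6441/137815.0153 = 86.229662.
Posterior SD = √σₙ² = √(11397.6976·1042.6441/137815.0153) = 9.2860.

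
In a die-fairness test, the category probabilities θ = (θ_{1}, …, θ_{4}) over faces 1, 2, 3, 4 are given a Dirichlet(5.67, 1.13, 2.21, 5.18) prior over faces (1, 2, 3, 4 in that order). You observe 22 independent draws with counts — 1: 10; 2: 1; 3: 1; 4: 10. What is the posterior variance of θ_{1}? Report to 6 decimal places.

0.006602

The Dirichlet prior is conjugate to the Multinomial likelihood: each posterior αⱼ = prior αⱼ + observed count nⱼ.
Posterior concentration: (15.67, 2.13, 3.21, 15.18), total = 36.19.
Var[θ_j] = α_j(Σα−α_j)/((Σα)²(Σα+1)) = 15.67·20.52/(36.19²·37.19) = 0.006602.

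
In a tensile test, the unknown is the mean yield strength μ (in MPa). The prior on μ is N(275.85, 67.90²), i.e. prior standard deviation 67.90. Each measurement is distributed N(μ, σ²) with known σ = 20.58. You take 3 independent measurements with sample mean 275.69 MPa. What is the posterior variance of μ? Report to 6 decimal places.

136.984108

For Normal data with known variance σ², a Normal(μ₀, σ₀²) prior on μ is conjugate. Posterior precision = 1/σ₀² + n/σ²; posterior mean is the precision-weighted average of μ₀ and x̄.
σ₀² = 67.90² = 4610.41, σ² = 20.58² = 423.5364; σ² + n·σ₀² = 423.5364 + 3·4610.41 = 14254.7664.
Posterior precision = 1/σ₀² + n/σ² = 1/4610.41 + 3/423.5364 = (σ² + n·σ₀²)/(σ₀²σ²) = 14254.7664/(4610.41·423.5364); posterior variance σₙ² = σ₀²σ²/(σ² + n·σ₀²) = 4610.41·423.5364/14254.7664 = 136.984108.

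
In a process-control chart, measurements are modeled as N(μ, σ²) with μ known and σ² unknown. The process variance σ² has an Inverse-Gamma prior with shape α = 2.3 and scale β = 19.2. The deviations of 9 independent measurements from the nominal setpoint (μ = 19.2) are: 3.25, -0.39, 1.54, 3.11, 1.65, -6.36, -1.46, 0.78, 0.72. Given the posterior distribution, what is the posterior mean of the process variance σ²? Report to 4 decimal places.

9.2749

With known mean μ and an Inverse-Gamma(α, β) prior on σ², the Normal likelihood is conjugate: posterior is Inv-Gamma(α + n/2, β + Σ(xᵢ−μ)²/2).
Σ(xᵢ−μ)² = (3.25)² + (-0.39)² + (1.54)² + (3.11)² + (1.65)² + (-6.36)² + (-1.46)² + (0.78)² + (0.72)² = 69.1888.
Posterior: Inv-Gamma(2.3 + 9/2, 19.2 + 69.1888/2) = Inv-Gamma(6.80, 53.79440).
E[σ²|data] = β/(α−1) = 53.79440/5.80 = 9.2749.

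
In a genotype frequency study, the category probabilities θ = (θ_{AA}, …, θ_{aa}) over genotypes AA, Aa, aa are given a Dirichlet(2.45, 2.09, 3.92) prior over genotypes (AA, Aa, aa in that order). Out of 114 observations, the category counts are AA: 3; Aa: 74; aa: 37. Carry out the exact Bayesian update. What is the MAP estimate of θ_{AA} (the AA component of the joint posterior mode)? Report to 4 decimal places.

The Dirichlet prior is conjugate to the Multinomial likelihood: each posterior αⱼ = prior αⱼ + observed count nⱼ.
Posterior concentration: (5.45, 76.09, 40.92), total = 122.46.
Joint mode component: (α_{AA}−1)/(Σα−K) = 4.45/119.46 = 0.0373.

0.0373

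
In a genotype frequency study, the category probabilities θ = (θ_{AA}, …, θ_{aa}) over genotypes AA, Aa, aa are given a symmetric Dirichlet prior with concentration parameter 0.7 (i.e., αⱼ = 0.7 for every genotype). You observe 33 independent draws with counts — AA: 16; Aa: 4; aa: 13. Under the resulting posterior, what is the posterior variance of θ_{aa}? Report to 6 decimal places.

The Dirichlet prior is conjugate to the Multinomial likelihood: each posterior αⱼ = prior αⱼ + observed count nⱼ.
Posterior concentration: (16.7, 4.7, 13.7), total = 35.1.
Var[θ_j] = α_j(Σα−α_j)/((Σα)²(Σα+1)) = 13.7·21.4/(35.1²·36.1) = 0.006592.

0.006592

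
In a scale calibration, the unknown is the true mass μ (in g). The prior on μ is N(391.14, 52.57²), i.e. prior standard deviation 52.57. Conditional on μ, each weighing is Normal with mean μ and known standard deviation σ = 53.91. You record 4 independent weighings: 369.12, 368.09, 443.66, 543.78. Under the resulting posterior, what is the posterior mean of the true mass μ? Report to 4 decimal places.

For Normal data with known variance σ², a Normal(μ₀, σ₀²) prior on μ is conjugate. Posterior precision = 1/σ₀² + n/σ²; posterior mean is the precision-weighted average of μ₀ and x̄.
Σxᵢ = 369.12 + 368.09 + 443.66 + 543.78 = 1724.65, so n·x̄ = 1724.65.
σ₀² = 52.57² = 2763.6049, σ² = 53.91² = 2906.2881; σ² + n·σ₀² = 2906.2881 + 4·2763.6049 = 13960.7077.
Posterior mean = (μ₀/σ₀² + n·x̄/σ²)/(1/σ₀² + n/σ²) = (σ²·μ₀ + σ₀²·n·x̄)/(σ² + n·σ₀²) = (2906.2881·391.14 + 2763.6049·1724.65)/13960.7077 = 5903016.718219/13960.7077 = 422.8308.

422.8308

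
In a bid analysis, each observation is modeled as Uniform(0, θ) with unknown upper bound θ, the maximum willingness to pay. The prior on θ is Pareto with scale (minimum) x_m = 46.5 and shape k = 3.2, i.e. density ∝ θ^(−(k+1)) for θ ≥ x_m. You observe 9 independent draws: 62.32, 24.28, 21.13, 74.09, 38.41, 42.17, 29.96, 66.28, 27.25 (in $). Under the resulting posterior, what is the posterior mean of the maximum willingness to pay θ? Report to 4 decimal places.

80.7052

A Pareto(scale x_m, shape k) prior on the upper bound θ of Uniform(0, θ) is conjugate: posterior is Pareto(max(x_m, max xᵢ), k + n).
Sample maximum = 74.09; prior scale x_m = 46.5 → posterior scale = max = 74.09.
Posterior shape = 3.2 + 9 = 12.2.
E[θ|data] = k·x_m/(k−1) = 12.2·74.09/11.2 = 80.7052.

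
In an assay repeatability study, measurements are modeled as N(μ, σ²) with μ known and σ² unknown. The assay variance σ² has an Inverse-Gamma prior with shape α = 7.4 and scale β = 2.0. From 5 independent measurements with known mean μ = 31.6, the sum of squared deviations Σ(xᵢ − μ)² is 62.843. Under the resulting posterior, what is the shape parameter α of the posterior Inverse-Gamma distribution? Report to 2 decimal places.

With known mean μ and an Inverse-Gamma(α, β) prior on σ², the Normal likelihood is conjugate: posterior is Inv-Gamma(α + n/2, β + Σ(xᵢ−μ)²/2).
Posterior: Inv-Gamma(7.4 + 5/2, 2.0 + 62.843/2) = Inv-Gamma(9.90, 33.4215).
Posterior α = 9.90.

9.90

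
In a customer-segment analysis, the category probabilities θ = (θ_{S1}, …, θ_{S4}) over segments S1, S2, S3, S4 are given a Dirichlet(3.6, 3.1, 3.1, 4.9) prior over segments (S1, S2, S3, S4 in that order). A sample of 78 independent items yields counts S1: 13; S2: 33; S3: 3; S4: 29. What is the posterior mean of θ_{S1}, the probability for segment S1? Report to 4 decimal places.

0.1791

The Dirichlet prior is conjugate to the Multinomial likelihood: each posterior αⱼ = prior αⱼ + observed count nⱼ.
Posterior concentration: (16.6, 36.1, 6.1, 33.9), total = 92.7.
E[θ_{S1}|data] = α_{S1}/Σα = 16.6/92.7 = 0.1791.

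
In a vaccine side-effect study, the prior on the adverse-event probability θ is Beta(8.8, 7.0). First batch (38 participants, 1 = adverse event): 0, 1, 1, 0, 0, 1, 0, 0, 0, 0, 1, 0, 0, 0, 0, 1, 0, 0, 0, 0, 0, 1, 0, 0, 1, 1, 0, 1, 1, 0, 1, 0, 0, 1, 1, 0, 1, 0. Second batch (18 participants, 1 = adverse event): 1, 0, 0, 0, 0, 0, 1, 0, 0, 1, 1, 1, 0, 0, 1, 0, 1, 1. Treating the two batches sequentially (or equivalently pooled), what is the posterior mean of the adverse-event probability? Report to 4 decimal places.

The Beta prior is conjugate to a Binomial/Bernoulli likelihood; the update adds successes to α and failures to β.
After batch 1: Beta(8.8+14, 7.0+24) = Beta(22.8, 31.0).
After batch 2: Beta(22.8+8, 31.0+10) = Beta(30.8, 41.0).
Posterior mean = α/(α+β) = 30.8/71.8 = 0.4290.

0.4290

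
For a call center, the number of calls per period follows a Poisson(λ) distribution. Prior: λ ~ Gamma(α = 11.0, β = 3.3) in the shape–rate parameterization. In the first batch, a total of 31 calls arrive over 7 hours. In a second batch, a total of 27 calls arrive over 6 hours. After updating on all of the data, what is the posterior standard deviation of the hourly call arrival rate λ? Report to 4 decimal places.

0.5096

With a Gamma(shape α, rate β) prior, the Poisson likelihood is conjugate: the posterior is Gamma(α + ΣXᵢ, β + n).
After batch 1: Gamma(α+S, β+n) = Gamma(11.0+31, 3.3+7) = Gamma(42.0, 10.3).
After batch 2: Gamma(α+S, β+n) = Gamma(42.0+27, 10.3+6) = Gamma(69.0, 16.3).
SD = √α/β = √69.0/16.3 = 0.5096.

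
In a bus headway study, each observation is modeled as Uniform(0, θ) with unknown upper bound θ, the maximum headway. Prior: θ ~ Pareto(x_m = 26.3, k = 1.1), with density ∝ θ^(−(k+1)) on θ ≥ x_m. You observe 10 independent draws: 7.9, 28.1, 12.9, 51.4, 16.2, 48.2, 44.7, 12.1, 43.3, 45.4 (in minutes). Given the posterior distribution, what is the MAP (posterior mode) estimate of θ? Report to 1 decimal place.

A Pareto(scale x_m, shape k) prior on the upper bound θ of Uniform(0, θ) is conjugate: posterior is Pareto(max(x_m, max xᵢ), k + n).
Sample maximum = 51.4; prior scale x_m = 26.3 → posterior scale = max = 51.4.
Posterior shape = 1.1 + 10 = 11.1.
The Pareto density is decreasing on [x_m, ∞), so the mode is x_m = 51.4.

51.4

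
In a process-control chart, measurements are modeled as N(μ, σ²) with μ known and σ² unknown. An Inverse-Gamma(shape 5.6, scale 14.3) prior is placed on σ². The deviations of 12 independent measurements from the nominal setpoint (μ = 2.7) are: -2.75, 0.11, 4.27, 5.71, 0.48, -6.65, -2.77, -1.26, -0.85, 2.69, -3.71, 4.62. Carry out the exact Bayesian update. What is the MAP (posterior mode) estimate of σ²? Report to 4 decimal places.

With known mean μ and an Inverse-Gamma(α, β) prior on σ², the Normal likelihood is conjugate: posterior is Inv-Gamma(α + n/2, β + Σ(xᵢ−μ)²/2).
Σ(xᵢ−μ)² = (-2.75)² + (0.11)² + (4.27)² + (5.71)² + (0.48)² + (-6.65)² + (-2.77)² + (-1.26)² + (-0.85)² + (2.69)² + (-3.71)² + (4.62)² = 155.1921.
Posterior: Inv-Gamma(5.6 + 12/2, 14.3 + 155.1921/2) = Inv-Gamma(11.60, 91.89605).
Mode = β/(α+1) = 91.89605/12.60 = 7.2933.

7.2933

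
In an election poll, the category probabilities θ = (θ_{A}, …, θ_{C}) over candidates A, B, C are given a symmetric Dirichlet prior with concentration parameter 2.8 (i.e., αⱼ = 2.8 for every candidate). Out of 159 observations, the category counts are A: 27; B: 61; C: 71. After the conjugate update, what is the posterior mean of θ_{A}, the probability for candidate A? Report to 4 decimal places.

0.1780

The Dirichlet prior is conjugate to the Multinomial likelihood: each posterior αⱼ = prior αⱼ + observed count nⱼ.
Posterior concentration: (29.8, 63.8, 73.8), total = 167.4.
E[θ_{A}|data] = α_{A}/Σα = 29.8/167.4 = 0.1780.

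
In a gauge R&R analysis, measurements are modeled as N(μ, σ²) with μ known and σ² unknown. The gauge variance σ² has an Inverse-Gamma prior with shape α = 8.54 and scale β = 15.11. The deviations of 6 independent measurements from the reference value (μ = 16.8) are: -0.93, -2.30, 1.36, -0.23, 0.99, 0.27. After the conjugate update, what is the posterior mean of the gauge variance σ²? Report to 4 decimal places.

With known mean μ and an Inverse-Gamma(α, β) prior on σ², the Normal likelihood is conjugate: posterior is Inv-Gamma(α + n/2, β + Σ(xᵢ−μ)²/2).
Σ(xᵢ−μ)² = (-0.93)² + (-2.30)² + (1.36)² + (-0.23)² + (0.99)² + (0.27)² = 9.1104.
Posterior: Inv-Gamma(8.54 + 6/2, 15.11 + 9.1104/2) = Inv-Gamma(11.54, 19.66520).
E[σ²|data] = β/(α−1) = 19.66520/10.54 = 1.8658.

1.8658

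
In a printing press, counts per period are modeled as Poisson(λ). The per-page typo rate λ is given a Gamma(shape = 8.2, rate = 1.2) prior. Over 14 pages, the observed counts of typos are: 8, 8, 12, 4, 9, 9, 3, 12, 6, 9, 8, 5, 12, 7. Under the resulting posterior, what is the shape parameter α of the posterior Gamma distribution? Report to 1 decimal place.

120.2

With a Gamma(shape α, rate β) prior, the Poisson likelihood is conjugate: the posterior is Gamma(α + ΣXᵢ, β + n).
Sum of counts S = 112 over n = 14 pages.
Posterior: Gamma(α+S, β+n) = Gamma(8.2+112, 1.2+14) = Gamma(120.2, 15.2).
Posterior α = 120.2.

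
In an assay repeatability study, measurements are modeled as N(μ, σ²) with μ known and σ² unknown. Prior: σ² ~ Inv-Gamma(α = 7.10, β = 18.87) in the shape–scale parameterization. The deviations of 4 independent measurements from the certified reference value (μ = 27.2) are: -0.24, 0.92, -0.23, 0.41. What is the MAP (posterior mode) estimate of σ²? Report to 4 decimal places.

1.9240

With known mean μ and an Inverse-Gamma(α, β) prior on σ², the Normal likelihood is conjugate: posterior is Inv-Gamma(α + n/2, β + Σ(xᵢ−μ)²/2).
Σ(xᵢ−μ)² = (-0.24)² + (0.92)² + (-0.23)² + (0.41)² = 1.1250.
Posterior: Inv-Gamma(7.10 + 4/2, 18.87 + 1.1250/2) = Inv-Gamma(9.10, 19.43250).
Mode = β/(α+1) = 19.43250/10.10 = 1.9240.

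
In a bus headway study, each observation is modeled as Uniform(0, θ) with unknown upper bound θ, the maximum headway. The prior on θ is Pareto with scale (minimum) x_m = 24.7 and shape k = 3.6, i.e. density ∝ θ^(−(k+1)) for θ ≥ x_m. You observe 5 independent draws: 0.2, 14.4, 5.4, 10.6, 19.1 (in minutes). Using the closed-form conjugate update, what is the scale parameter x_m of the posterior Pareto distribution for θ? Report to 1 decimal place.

A Pareto(scale x_m, shape k) prior on the upper bound θ of Uniform(0, θ) is conjugate: posterior is Pareto(max(x_m, max xᵢ), k + n).
Sample maximum = 19.1; prior scale x_m = 24.7 → posterior scale = max = 24.7.
Posterior shape = 3.6 + 5 = 8.6.
Posterior scale x_m = 24.7.

24.7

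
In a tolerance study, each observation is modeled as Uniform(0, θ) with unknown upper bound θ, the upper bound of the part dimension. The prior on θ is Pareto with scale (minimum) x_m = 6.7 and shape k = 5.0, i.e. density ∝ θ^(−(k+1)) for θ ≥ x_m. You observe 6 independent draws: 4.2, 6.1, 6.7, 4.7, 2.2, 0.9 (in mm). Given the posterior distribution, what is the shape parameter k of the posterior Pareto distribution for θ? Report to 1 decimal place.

A Pareto(scale x_m, shape k) prior on the upper bound θ of Uniform(0, θ) is conjugate: posterior is Pareto(max(x_m, max xᵢ), k + n).
Sample maximum = 6.7; prior scale x_m = 6.7 → posterior scale = max = 6.7.
Posterior shape = 5.0 + 6 = 11.0.
Posterior shape k = 11.0.

11.0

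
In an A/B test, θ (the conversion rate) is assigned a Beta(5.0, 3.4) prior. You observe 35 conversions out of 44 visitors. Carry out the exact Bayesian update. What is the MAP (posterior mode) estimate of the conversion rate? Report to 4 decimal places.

0.7738

The Beta prior is conjugate to a Binomial/Bernoulli likelihood; the update adds successes to α and failures to β.
Posterior: Beta(α+k, β+n−k) = Beta(5.0+35, 3.4+9) = Beta(40.0, 12.4).
Mode of Beta(a,b) for a,b>1 is (a−1)/(a+b−2) = 39.0/50.4 = 0.7738.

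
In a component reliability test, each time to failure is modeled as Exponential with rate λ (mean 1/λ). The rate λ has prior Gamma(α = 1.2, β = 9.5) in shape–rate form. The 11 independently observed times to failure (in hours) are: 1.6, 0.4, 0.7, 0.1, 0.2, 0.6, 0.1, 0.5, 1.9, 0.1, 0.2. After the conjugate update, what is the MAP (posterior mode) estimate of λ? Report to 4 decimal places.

With a Gamma(shape α, rate β) prior on the exponential rate λ, the posterior after n observations with total T = Σxᵢ is Gamma(α+n, β+T).
Sum of observations T = 6.4 hours; n = 11.
Posterior: Gamma(1.2+11, 9.5+6.4) = Gamma(12.2, 15.9).
Mode = (α−1)/β = 0.7044.

0.7044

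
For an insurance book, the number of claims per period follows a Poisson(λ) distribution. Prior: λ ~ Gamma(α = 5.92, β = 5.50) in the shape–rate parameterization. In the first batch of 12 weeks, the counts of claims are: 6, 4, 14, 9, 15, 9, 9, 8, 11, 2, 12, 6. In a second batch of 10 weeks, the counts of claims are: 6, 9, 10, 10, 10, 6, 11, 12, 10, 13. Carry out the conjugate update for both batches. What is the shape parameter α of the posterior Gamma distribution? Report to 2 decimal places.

207.92

With a Gamma(shape α, rate β) prior, the Poisson likelihood is conjugate: the posterior is Gamma(α + ΣXᵢ, β + n).
Batch 1: sum of counts S = 105 over n = 12 weeks.
After batch 1: Gamma(α+S, β+n) = Gamma(5.92+105, 5.50+12) = Gamma(110.92, 17.50).
Batch 2: sum of counts S = 97 over n = 10 weeks.
After batch 2: Gamma(α+S, β+n) = Gamma(110.92+97, 17.50+10) = Gamma(207.92, 27.50).
Posterior α = 207.92.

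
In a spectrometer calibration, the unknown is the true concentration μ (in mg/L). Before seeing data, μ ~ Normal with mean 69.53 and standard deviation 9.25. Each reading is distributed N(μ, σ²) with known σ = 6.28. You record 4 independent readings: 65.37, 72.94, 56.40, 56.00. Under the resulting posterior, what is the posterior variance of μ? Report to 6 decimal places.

For Normal data with known variance σ², a Normal(μ₀, σ₀²) prior on μ is conjugate. Posterior precision = 1/σ₀² + n/σ²; posterior mean is the precision-weighted average of μ₀ and x̄.
σ₀² = 9.25² = 85.5625, σ² = 6.28² = 39.4384; σ² + n·σ₀² = 39.4384 + 4·85.5625 = 381.6884.
Posterior precision = 1/σ₀² + n/σ² = 1/85.5625 + 4/39.4384 = (σ² + n·σ₀²)/(σ₀²σ²) = 381.6884/(85.5625·39.4384); posterior variance σₙ² = σ₀²σ²/(σ² + n·σ₀²) = 85.5625·39.4384/381.6884 = 8.840845.

8.840845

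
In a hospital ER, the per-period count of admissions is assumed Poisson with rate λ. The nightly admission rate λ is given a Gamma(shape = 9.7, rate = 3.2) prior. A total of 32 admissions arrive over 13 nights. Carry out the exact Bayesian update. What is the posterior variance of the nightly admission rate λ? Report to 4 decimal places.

With a Gamma(shape α, rate β) prior, the Poisson likelihood is conjugate: the posterior is Gamma(α + ΣXᵢ, β + n).
Posterior: Gamma(α+S, β+n) = Gamma(9.7+32, 3.2+13) = Gamma(41.7, 16.2).
Var = α/β² = 41.7/16.2² = 0.1589.

0.1589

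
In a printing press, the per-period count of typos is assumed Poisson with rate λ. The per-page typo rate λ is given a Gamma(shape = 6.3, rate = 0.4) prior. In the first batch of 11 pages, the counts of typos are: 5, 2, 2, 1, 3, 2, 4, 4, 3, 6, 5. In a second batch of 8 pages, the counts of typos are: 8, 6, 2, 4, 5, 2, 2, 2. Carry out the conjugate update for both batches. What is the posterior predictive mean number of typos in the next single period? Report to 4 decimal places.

3.8299

With a Gamma(shape α, rate β) prior, the Poisson likelihood is conjugate: the posterior is Gamma(α + ΣXᵢ, β + n).
Batch 1: sum of counts S = 37 over n = 11 pages.
After batch 1: Gamma(α+S, β+n) = Gamma(6.3+37, 0.4+11) = Gamma(43.3, 11.4).
Batch 2: sum of counts S = 31 over n = 8 pages.
After batch 2: Gamma(α+S, β+n) = Gamma(43.3+31, 11.4+8) = Gamma(74.3, 19.4).
The predictive distribution for one future period is NegBinom with mean α/β = 3.8299.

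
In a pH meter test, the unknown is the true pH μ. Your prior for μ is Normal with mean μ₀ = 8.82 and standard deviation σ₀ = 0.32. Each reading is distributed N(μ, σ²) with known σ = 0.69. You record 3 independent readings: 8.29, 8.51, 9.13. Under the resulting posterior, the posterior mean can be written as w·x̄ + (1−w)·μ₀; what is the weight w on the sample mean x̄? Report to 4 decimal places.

0.3922

For Normal data with known variance σ², a Normal(μ₀, σ₀²) prior on μ is conjugate. Posterior precision = 1/σ₀² + n/σ²; posterior mean is the precision-weighted average of μ₀ and x̄.
σ₀² = 0.32² = 0.1024, σ² = 0.69² = 0.4761. Prior precision 1/σ₀² = 1/0.1024; data precision n/σ² = 3/0.4761.
w = (n/σ²)/(1/σ₀² + n/σ²) = n·σ₀²/(σ² + n·σ₀²) = 3·0.1024/(0.4761 + 3·0.1024) = 0.3072/0.7833 = 0.3922.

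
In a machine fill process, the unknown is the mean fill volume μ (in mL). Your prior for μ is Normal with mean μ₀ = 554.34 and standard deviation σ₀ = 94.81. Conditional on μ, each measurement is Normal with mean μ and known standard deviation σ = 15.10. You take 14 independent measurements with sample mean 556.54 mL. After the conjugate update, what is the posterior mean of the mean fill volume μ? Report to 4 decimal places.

For Normal data with known variance σ², a Normal(μ₀, σ₀²) prior on μ is conjugate. Posterior precision = 1/σ₀² + n/σ²; posterior mean is the precision-weighted average of μ₀ and x̄.
n·x̄ = 14·556.54 = 7791.56.
σ₀² = 94.81² = 8988.9361, σ² = 15.10² = 228.01; σ² + n·σ₀² = 228.01 + 14·8988.9361 = 126073.1154.
Posterior mean = (μ₀/σ₀² + n·x̄/σ²)/(1/σ₀² + n/σ²) = (σ²·μ₀ + σ₀²·n·x̄)/(σ² + n·σ₀²) = (228.01·554.34 + 8988.9361·7791.56)/126073.1154 = 70164230.022716/126073.1154 = 556.5360.

556.5360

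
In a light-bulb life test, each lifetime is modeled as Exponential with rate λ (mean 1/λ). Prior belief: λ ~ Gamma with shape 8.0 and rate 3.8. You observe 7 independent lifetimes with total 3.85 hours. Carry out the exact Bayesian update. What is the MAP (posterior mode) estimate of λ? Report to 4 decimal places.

With a Gamma(shape α, rate β) prior on the exponential rate λ, the posterior after n observations with total T = Σxᵢ is Gamma(α+n, β+T).
Posterior: Gamma(8.0+7, 3.8+3.85) = Gamma(15.0, 7.65).
Mode = (α−1)/β = 1.8301.

1.8301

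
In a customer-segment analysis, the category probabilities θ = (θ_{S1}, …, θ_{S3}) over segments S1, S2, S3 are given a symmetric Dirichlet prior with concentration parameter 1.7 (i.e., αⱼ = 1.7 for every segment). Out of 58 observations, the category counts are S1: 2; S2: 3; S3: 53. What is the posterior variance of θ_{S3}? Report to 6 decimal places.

The Dirichlet prior is conjugate to the Multinomial likelihood: each posterior αⱼ = prior αⱼ + observed count nⱼ.
Posterior concentration: (3.7, 4.7, 54.7), total = 63.1.
Var[θ_j] = α_j(Σα−α_j)/((Σα)²(Σα+1)) = 54.7·8.4/(63.1²·64.1) = 0.001800.

0.001800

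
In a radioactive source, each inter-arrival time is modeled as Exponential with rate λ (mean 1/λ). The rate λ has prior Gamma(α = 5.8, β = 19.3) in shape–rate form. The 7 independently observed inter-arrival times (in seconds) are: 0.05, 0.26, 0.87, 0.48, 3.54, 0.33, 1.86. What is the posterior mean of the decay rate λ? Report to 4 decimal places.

0.4796

With a Gamma(shape α, rate β) prior on the exponential rate λ, the posterior after n observations with total T = Σxᵢ is Gamma(α+n, β+T).
Sum of observations T = 7.39 seconds; n = 7.
Posterior: Gamma(5.8+7, 19.3+7.39) = Gamma(12.8, 26.69).
Posterior mean of λ = α/β = 12.8/26.69 = 0.4796.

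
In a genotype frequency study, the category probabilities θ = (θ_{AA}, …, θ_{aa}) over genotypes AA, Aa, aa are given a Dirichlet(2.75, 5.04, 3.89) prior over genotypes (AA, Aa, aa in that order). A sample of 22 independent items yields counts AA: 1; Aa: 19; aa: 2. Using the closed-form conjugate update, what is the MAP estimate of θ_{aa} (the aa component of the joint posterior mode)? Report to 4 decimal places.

0.1594

The Dirichlet prior is conjugate to the Multinomial likelihood: each posterior αⱼ = prior αⱼ + observed count nⱼ.
Posterior concentration: (3.75, 24.04, 5.89), total = 33.68.
Joint mode component: (α_{aa}−1)/(Σα−K) = 4.89/30.68 = 0.1594.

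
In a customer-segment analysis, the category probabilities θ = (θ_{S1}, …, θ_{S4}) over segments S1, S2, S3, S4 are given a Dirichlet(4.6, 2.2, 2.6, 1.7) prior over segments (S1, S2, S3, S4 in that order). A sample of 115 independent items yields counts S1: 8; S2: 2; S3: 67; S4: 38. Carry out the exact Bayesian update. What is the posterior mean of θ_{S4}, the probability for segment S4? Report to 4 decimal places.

The Dirichlet prior is conjugate to the Multinomial likelihood: each posterior αⱼ = prior αⱼ + observed count nⱼ.
Posterior concentration: (12.6, 4.2, 69.6, 39.7), total = 126.1.
E[θ_{S4}|data] = α_{S4}/Σα = 39.7/126.1 = 0.3148.

0.3148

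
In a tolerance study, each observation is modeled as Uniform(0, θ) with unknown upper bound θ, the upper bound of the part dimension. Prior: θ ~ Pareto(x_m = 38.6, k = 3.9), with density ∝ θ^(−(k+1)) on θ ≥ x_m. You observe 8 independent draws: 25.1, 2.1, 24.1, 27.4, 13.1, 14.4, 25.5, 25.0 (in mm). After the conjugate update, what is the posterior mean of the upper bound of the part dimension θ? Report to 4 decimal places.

42.1413

A Pareto(scale x_m, shape k) prior on the upper bound θ of Uniform(0, θ) is conjugate: posterior is Pareto(max(x_m, max xᵢ), k + n).
Sample maximum = 27.4; prior scale x_m = 38.6 → posterior scale = max = 38.6.
Posterior shape = 3.9 + 8 = 11.9.
E[θ|data] = k·x_m/(k−1) = 11.9·38.6/10.9 = 42.1413.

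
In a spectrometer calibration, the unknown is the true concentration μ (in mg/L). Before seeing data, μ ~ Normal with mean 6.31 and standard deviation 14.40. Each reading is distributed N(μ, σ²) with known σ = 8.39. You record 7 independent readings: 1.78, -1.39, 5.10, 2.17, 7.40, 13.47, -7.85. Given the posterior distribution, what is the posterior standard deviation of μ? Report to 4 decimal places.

3.0969

For Normal data with known variance σ², a Normal(μ₀, σ₀²) prior on μ is conjugate. Posterior precision = 1/σ₀² + n/σ²; posterior mean is the precision-weighted average of μ₀ and x̄.
σ₀² = 14.40² = 207.36, σ² = 8.39² = 70.3921; σ² + n·σ₀² = 70.3921 + 7·207.36 = 1521.9121.
Posterior precision = 1/σ₀² + n/σ² = 1/207.36 + 7/70.3921 = (σ² + n·σ₀²)/(σ₀²σ²) = 1521.9121/(207.36·70.3921); posterior variance σₙ² = σ₀²σ²/(σ² + n·σ₀²) = 207.36·70.3921/1521.9121 = 9.590899.
Posterior SD = √σₙ² = √(207.36·70.3921/1521.9121) = 3.0969.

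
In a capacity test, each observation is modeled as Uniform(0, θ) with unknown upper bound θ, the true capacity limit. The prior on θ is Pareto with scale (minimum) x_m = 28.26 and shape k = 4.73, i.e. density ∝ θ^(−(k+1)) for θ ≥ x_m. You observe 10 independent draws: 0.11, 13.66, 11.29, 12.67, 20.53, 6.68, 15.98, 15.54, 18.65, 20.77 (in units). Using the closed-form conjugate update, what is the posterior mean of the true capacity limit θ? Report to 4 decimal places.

30.3183

A Pareto(scale x_m, shape k) prior on the upper bound θ of Uniform(0, θ) is conjugate: posterior is Pareto(max(x_m, max xᵢ), k + n).
Sample maximum = 20.77; prior scale x_m = 28.26 → posterior scale = max = 28.26.
Posterior shape = 4.73 + 10 = 14.73.
E[θ|data] = k·x_m/(k−1) = 14.73·28.26/13.73 = 30.3183.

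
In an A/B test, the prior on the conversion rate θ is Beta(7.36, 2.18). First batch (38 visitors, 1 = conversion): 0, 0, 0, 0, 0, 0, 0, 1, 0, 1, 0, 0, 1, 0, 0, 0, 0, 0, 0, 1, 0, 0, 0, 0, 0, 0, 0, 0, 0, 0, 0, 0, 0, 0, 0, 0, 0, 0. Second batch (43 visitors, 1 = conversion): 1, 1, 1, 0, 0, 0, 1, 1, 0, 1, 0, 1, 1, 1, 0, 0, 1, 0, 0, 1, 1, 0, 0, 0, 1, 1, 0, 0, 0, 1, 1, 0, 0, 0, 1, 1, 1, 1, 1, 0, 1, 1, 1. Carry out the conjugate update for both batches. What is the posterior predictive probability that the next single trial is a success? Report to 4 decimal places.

0.3905

The Beta prior is conjugate to a Binomial/Bernoulli likelihood; the update adds successes to α and failures to β.
After batch 1: Beta(7.36+4, 2.18+34) = Beta(11.36, 36.18).
After batch 2: Beta(11.36+24, 36.18+19) = Beta(35.36, 55.18).
For a single future Bernoulli trial, P(success | data) = α/(α+β) = 0.3905.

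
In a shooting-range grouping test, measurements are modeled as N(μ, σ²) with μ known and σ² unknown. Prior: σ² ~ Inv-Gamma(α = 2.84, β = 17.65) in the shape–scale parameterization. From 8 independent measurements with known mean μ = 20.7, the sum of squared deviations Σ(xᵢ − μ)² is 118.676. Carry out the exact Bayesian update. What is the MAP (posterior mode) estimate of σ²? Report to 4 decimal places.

With known mean μ and an Inverse-Gamma(α, β) prior on σ², the Normal likelihood is conjugate: posterior is Inv-Gamma(α + n/2, β + Σ(xᵢ−μ)²/2).
Posterior: Inv-Gamma(2.84 + 8/2, 17.65 + 118.676/2) = Inv-Gamma(6.84, 76.9880).
Mode = β/(α+1) = 76.9880/7.84 = 9.8199.

9.8199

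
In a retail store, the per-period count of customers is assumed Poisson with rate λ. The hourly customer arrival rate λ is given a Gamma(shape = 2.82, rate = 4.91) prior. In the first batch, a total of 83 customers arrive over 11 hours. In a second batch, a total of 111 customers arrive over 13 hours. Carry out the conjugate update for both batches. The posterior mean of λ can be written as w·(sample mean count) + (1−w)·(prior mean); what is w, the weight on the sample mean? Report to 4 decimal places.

With a Gamma(shape α, rate β) prior, the Poisson likelihood is conjugate: the posterior is Gamma(α + ΣXᵢ, β + n).
Total number of hours: n = 11 + 13 = 24.
Posterior mean = (α₀+S)/(β₀+n) = [n/(β₀+n)]·(S/n) + [β₀/(β₀+n)]·(α₀/β₀), so only n and β₀ enter the weight.
Weight on data w = n/(β₀+n) = 24/(4.91+24) = 24/28.91 = 0.8302.

0.8302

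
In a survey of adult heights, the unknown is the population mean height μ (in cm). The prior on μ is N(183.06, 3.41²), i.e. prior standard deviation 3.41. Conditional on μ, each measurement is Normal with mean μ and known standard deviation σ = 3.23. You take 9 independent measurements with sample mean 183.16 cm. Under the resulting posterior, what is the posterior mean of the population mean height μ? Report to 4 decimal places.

For Normal data with known variance σ², a Normal(μ₀, σ₀²) prior on μ is conjugate. Posterior precision = 1/σ₀² + n/σ²; posterior mean is the precision-weighted average of μ₀ and x̄.
n·x̄ = 9·183.16 = 1648.44.
σ₀² = 3.41² = 11.6281, σ² = 3.23² = 10.4329; σ² + n·σ₀² = 10.4329 + 9·11.6281 = 115.0858.
Posterior mean = (μ₀/σ₀² + n·x̄/σ²)/(1/σ₀² + n/σ²) = (σ²·μ₀ + σ₀²·n·x̄)/(σ² + n·σ₀²) = (10.4329·183.06 + 11.6281·1648.44)/115.0858 = 21078.071838/115.0858 = 183.1509.

183.1509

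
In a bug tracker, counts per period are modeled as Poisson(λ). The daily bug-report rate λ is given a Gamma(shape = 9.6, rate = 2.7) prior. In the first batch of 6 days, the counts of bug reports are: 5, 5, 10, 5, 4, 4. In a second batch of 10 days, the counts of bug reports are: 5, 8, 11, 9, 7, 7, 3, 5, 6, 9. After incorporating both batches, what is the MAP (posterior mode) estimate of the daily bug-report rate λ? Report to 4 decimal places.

5.9679

With a Gamma(shape α, rate β) prior, the Poisson likelihood is conjugate: the posterior is Gamma(α + ΣXᵢ, β + n).
Batch 1: sum of counts S = 33 over n = 6 days.
After batch 1: Gamma(α+S, β+n) = Gamma(9.6+33, 2.7+6) = Gamma(42.6, 8.7).
Batch 2: sum of counts S = 70 over n = 10 days.
After batch 2: Gamma(α+S, β+n) = Gamma(42.6+70, 8.7+10) = Gamma(112.6, 18.7).
Mode of Gamma(α,β) for α≥1 is (α−1)/β = 111.6/18.7 = 5.9679.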